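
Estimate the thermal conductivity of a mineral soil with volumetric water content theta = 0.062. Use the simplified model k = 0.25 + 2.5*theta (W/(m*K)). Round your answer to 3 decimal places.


Step 1: k = 0.25 + 2.5 * theta
Step 2: k = 0.25 + 2.5 * 0.062
Step 3: k = 0.25 + 0.155
Step 4: k = 0.405 W/(m*K)

0.405


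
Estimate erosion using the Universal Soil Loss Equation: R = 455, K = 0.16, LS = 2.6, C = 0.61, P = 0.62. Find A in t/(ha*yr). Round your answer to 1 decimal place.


Step 1: A = R * K * LS * C * P
Step 2: R * K = 455 * 0.16 = 72.8
Step 3: (R*K) * LS = 72.8 * 2.6 = 189.28
Step 4: * C * P = 189.28 * 0.61 * 0.62 = 71.6
Step 5: A = 71.6 t/(ha*yr)

71.6


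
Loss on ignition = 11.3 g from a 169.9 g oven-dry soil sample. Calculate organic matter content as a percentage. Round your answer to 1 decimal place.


Step 1: OM% = 100 * LOI / sample mass
Step 2: OM = 100 * 11.3 / 169.9
Step 3: OM = 6.7%

6.7


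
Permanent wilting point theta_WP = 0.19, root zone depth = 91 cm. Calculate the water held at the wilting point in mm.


Step 1: Water (mm) = theta_WP * depth * 10
Step 2: Water = 0.19 * 91 * 10
Step 3: Water = 172.9 mm

172.9


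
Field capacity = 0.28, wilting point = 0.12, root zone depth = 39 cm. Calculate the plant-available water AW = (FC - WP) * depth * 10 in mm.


Step 1: Available water = (FC - WP) * depth * 10
Step 2: AW = (0.28 - 0.12) * 39 * 10
Step 3: AW = 0.16 * 39 * 10
Step 4: AW = 62.4 mm

62.4


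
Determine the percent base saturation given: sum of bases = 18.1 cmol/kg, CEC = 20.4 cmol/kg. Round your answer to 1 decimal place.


Step 1: BS = 100 * (sum of bases) / CEC
Step 2: BS = 100 * 18.1 / 20.4
Step 3: BS = 88.7%

88.7


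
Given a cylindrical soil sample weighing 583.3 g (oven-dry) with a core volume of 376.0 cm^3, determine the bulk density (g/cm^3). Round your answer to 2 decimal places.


Step 1: Identify the formula: BD = dry mass / volume
Step 2: Substitute values: BD = 583.3 / 376.0
Step 3: BD = 1.55 g/cm^3

1.55


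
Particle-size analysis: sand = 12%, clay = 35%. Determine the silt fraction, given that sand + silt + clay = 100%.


Step 1: sand + silt + clay = 100%
Step 2: silt = 100 - sand - clay
Step 3: silt = 100 - 12 - 35
Step 4: silt = 53%

53


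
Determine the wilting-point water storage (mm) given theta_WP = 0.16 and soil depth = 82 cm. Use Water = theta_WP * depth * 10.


Step 1: Water (mm) = theta_WP * depth * 10
Step 2: Water = 0.16 * 82 * 10
Step 3: Water = 131.2 mm

131.2


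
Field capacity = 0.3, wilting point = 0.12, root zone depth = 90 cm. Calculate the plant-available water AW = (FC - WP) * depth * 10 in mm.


Step 1: Available water = (FC - WP) * depth * 10
Step 2: AW = (0.3 - 0.12) * 90 * 10
Step 3: AW = 0.18 * 90 * 10
Step 4: AW = 162.0 mm

162.0


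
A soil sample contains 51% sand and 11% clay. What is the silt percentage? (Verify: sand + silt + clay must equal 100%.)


Step 1: sand + silt + clay = 100%
Step 2: silt = 100 - sand - clay
Step 3: silt = 100 - 51 - 11
Step 4: silt = 38%

38


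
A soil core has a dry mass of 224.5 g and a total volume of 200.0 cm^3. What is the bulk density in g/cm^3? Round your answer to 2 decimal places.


Step 1: Identify the formula: BD = dry mass / volume
Step 2: Substitute values: BD = 224.5 / 200.0
Step 3: BD = 1.12 g/cm^3

1.12


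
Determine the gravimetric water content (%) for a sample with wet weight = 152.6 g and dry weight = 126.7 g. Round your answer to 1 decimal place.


Step 1: Water mass = wet - dry = 152.6 - 126.7 = 25.9 g
Step 2: w = 100 * water mass / dry mass
Step 3: w = 100 * 25.9 / 126.7 = 20.4%

20.4


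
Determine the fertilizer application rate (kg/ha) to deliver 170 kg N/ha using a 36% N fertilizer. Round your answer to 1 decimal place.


Step 1: Fertilizer rate = target N / (N content / 100)
Step 2: Rate = 170 / (36 / 100)
Step 3: Rate = 170 / 0.36
Step 4: Rate = 472.2 kg/ha

472.2


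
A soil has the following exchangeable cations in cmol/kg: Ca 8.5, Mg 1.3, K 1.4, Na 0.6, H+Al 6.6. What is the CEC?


Step 1: CEC = Ca + Mg + K + Na + (H+Al)
Step 2: CEC = 8.5 + 1.3 + 1.4 + 0.6 + 6.6
Step 3: CEC = 18.4 cmol/kg

18.4


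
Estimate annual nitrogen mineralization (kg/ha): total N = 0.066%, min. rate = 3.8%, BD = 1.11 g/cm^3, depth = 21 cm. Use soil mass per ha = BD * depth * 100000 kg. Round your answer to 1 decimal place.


Step 1: Soil mass per ha = BD * depth * 100000 = 1.11 * 21 * 100000 = 2331000 kg
Step 2: Total N pool = soil mass * N%/100 = 2331000 * 0.066/100 = 1538.46 kg/ha
Step 3: N mineralized = N pool * rate%/100 = 1538.46 * 3.8/100 = 58.5 kg/ha/yr

58.5


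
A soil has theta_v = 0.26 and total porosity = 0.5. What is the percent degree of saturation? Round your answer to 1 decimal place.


Step 1: S = 100 * theta_v / n
Step 2: S = 100 * 0.26 / 0.5
Step 3: S = 52.0%

52.0


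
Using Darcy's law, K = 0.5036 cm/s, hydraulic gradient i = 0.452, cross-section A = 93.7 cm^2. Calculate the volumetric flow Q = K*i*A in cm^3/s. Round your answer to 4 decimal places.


Step 1: Apply Darcy's law: Q = K * i * A
Step 2: Q = 0.5036 * 0.452 * 93.7
Step 3: Q = 21.3287 cm^3/s

21.3287


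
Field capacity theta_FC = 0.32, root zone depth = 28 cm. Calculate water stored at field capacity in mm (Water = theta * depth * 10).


Step 1: Water (mm) = theta_FC * depth (cm) * 10
Step 2: Water = 0.32 * 28 * 10
Step 3: Water = 89.6 mm

89.6


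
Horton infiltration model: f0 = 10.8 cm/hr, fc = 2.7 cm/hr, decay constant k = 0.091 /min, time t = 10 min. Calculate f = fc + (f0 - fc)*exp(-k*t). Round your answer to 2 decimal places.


Step 1: f = fc + (f0 - fc) * exp(-k * t)
Step 2: exp(-0.091 * 10) = 0.402524
Step 3: f = 2.7 + (10.8 - 2.7) * 0.402524
Step 4: f = 2.7 + 8.1 * 0.402524
Step 5: f = 5.96 cm/hr

5.96


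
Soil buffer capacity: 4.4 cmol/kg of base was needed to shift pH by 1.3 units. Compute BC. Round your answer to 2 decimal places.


Step 1: BC = change in base / change in pH
Step 2: BC = 4.4 / 1.3
Step 3: BC = 3.38 cmol/(kg*pH unit)

3.38


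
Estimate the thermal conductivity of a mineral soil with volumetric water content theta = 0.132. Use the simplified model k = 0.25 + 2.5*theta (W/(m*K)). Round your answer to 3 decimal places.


Step 1: k = 0.25 + 2.5 * theta
Step 2: k = 0.25 + 2.5 * 0.132
Step 3: k = 0.25 + 0.33
Step 4: k = 0.58 W/(m*K)

0.58


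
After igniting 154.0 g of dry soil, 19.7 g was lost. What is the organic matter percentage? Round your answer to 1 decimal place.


Step 1: OM% = 100 * LOI / sample mass
Step 2: OM = 100 * 19.7 / 154.0
Step 3: OM = 12.8%

12.8


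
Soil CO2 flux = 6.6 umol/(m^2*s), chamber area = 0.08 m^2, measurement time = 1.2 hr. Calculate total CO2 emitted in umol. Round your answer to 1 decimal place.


Step 1: Convert time to seconds: 1.2 hr * 3600 = 4320.0 s
Step 2: Total = flux * area * time_s
Step 3: Total = 6.6 * 0.08 * 4320.0
Step 4: Total = 2281.0 umol

2281.0


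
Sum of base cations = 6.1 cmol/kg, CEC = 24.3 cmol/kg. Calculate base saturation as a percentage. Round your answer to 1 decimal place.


Step 1: BS = 100 * (sum of bases) / CEC
Step 2: BS = 100 * 6.1 / 24.3
Step 3: BS = 25.1%

25.1


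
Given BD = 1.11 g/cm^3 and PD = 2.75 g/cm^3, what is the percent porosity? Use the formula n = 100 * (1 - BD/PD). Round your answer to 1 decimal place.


Step 1: Formula: n = 100 * (1 - BD / PD)
Step 2: n = 100 * (1 - 1.11 / 2.75)
Step 3: n = 100 * (1 - 0.40364)
Step 4: n = 59.6%

59.6


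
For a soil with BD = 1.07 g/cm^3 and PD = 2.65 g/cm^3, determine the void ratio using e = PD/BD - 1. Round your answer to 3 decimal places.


Step 1: e = PD / BD - 1
Step 2: e = 2.65 / 1.07 - 1
Step 3: e = 2.47664 - 1
Step 4: e = 1.477

1.477


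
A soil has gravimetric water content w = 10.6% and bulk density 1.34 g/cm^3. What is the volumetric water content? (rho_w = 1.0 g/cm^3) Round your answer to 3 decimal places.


Step 1: theta = (w / 100) * BD / rho_w
Step 2: theta = (10.6 / 100) * 1.34 / 1.0
Step 3: theta = 0.106 * 1.34
Step 4: theta = 0.142

0.142


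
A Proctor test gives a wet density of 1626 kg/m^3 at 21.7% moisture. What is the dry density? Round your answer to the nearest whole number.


Step 1: Dry density = wet density / (1 + w/100)
Step 2: Dry density = 1626 / (1 + 21.7/100)
Step 3: Dry density = 1626 / 1.217
Step 4: Dry density = 1336 kg/m^3

1336


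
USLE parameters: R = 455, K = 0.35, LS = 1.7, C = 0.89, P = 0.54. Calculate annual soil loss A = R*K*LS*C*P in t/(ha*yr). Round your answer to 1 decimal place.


Step 1: A = R * K * LS * C * P
Step 2: R * K = 455 * 0.35 = 159.25
Step 3: (R*K) * LS = 159.25 * 1.7 = 270.725
Step 4: * C * P = 270.725 * 0.89 * 0.54 = 130.1
Step 5: A = 130.1 t/(ha*yr)

130.1


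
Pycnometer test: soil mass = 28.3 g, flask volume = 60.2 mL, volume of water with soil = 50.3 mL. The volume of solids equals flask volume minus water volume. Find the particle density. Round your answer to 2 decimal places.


Step 1: Volume of solids = flask volume - water volume with soil
Step 2: V_solids = 60.2 - 50.3 = 9.9 mL
Step 3: Particle density = mass / V_solids = 28.3 / 9.9 = 2.86 g/cm^3

2.86


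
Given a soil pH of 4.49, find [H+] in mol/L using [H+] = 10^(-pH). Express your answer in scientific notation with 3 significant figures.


Step 1: [H+] = 10^(-pH)
Step 2: [H+] = 10^(-4.49)
Step 3: [H+] = 3.24e-05 mol/L

3.24e-05


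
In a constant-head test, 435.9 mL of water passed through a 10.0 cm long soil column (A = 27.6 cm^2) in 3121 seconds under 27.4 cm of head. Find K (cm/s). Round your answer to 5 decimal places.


Step 1: K = Q * L / (A * t * h)
Step 2: Numerator = 435.9 * 10.0 = 4359.0
Step 3: Denominator = 27.6 * 3121 * 27.4 = 2360225.04
Step 4: K = 4359.0 / 2360225.04 = 0.00185 cm/s

0.00185


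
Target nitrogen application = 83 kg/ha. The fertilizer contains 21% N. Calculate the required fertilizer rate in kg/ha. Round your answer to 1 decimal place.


Step 1: Fertilizer rate = target N / (N content / 100)
Step 2: Rate = 83 / (21 / 100)
Step 3: Rate = 83 / 0.21
Step 4: Rate = 395.2 kg/ha

395.2


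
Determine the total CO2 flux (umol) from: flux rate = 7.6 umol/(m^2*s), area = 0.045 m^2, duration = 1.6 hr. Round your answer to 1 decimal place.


Step 1: Convert time to seconds: 1.6 hr * 3600 = 5760.0 s
Step 2: Total = flux * area * time_s
Step 3: Total = 7.6 * 0.045 * 5760.0
Step 4: Total = 1969.9 umol

1969.9


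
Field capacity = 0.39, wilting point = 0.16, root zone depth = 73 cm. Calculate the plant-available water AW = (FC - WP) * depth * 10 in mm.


Step 1: Available water = (FC - WP) * depth * 10
Step 2: AW = (0.39 - 0.16) * 73 * 10
Step 3: AW = 0.23 * 73 * 10
Step 4: AW = 167.9 mm

167.9


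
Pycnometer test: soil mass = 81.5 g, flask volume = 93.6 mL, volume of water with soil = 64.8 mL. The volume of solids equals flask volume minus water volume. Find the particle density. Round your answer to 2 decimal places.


Step 1: Volume of solids = flask volume - water volume with soil
Step 2: V_solids = 93.6 - 64.8 = 28.8 mL
Step 3: Particle density = mass / V_solids = 81.5 / 28.8 = 2.83 g/cm^3

2.83


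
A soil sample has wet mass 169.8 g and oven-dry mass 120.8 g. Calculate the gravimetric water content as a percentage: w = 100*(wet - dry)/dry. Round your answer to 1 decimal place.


Step 1: Water mass = wet - dry = 169.8 - 120.8 = 49.0 g
Step 2: w = 100 * water mass / dry mass
Step 3: w = 100 * 49.0 / 120.8 = 40.6%

40.6


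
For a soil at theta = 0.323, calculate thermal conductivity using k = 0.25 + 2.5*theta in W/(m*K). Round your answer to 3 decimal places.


Step 1: k = 0.25 + 2.5 * theta
Step 2: k = 0.25 + 2.5 * 0.323
Step 3: k = 0.25 + 0.808
Step 4: k = 1.058 W/(m*K)

1.058


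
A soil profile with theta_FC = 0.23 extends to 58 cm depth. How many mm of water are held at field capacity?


Step 1: Water (mm) = theta_FC * depth (cm) * 10
Step 2: Water = 0.23 * 58 * 10
Step 3: Water = 133.4 mm

133.4


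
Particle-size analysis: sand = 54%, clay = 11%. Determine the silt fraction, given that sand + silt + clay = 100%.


Step 1: sand + silt + clay = 100%
Step 2: silt = 100 - sand - clay
Step 3: silt = 100 - 54 - 11
Step 4: silt = 35%

35


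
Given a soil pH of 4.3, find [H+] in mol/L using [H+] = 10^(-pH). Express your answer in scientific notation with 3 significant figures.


Step 1: [H+] = 10^(-pH)
Step 2: [H+] = 10^(-4.3)
Step 3: [H+] = 5.01e-05 mol/L

5.01e-05


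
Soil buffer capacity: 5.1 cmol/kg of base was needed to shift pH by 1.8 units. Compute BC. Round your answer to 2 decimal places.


Step 1: BC = change in base / change in pH
Step 2: BC = 5.1 / 1.8
Step 3: BC = 2.83 cmol/(kg*pH unit)

2.83


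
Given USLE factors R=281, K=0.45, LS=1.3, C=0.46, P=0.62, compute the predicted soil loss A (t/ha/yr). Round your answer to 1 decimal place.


Step 1: A = R * K * LS * C * P
Step 2: R * K = 281 * 0.45 = 126.45
Step 3: (R*K) * LS = 126.45 * 1.3 = 164.385
Step 4: * C * P = 164.385 * 0.46 * 0.62 = 46.9
Step 5: A = 46.9 t/(ha*yr)

46.9


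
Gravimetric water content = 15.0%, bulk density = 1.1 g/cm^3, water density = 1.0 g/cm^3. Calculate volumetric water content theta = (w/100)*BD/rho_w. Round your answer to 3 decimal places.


Step 1: theta = (w / 100) * BD / rho_w
Step 2: theta = (15.0 / 100) * 1.1 / 1.0
Step 3: theta = 0.15 * 1.1
Step 4: theta = 0.165

0.165


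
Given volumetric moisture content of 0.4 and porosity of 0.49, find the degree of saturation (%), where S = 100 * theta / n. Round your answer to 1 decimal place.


Step 1: S = 100 * theta_v / n
Step 2: S = 100 * 0.4 / 0.49
Step 3: S = 81.6%

81.6


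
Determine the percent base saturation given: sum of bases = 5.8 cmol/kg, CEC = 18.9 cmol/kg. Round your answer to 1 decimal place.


Step 1: BS = 100 * (sum of bases) / CEC
Step 2: BS = 100 * 5.8 / 18.9
Step 3: BS = 30.7%

30.7


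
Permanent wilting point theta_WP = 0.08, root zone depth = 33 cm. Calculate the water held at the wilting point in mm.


Step 1: Water (mm) = theta_WP * depth * 10
Step 2: Water = 0.08 * 33 * 10
Step 3: Water = 26.4 mm

26.4


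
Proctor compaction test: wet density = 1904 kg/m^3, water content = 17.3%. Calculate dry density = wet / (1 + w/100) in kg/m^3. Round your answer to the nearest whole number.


Step 1: Dry density = wet density / (1 + w/100)
Step 2: Dry density = 1904 / (1 + 17.3/100)
Step 3: Dry density = 1904 / 1.173
Step 4: Dry density = 1623 kg/m^3

1623


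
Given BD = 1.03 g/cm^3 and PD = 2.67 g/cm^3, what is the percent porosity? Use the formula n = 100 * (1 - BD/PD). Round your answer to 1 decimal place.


Step 1: Formula: n = 100 * (1 - BD / PD)
Step 2: n = 100 * (1 - 1.03 / 2.67)
Step 3: n = 100 * (1 - 0.38577)
Step 4: n = 61.4%

61.4


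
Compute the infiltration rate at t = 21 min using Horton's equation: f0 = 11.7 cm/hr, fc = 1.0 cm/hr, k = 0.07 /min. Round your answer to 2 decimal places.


Step 1: f = fc + (f0 - fc) * exp(-k * t)
Step 2: exp(-0.07 * 21) = 0.229925
Step 3: f = 1.0 + (11.7 - 1.0) * 0.229925
Step 4: f = 1.0 + 10.7 * 0.229925
Step 5: f = 3.46 cm/hr

3.46


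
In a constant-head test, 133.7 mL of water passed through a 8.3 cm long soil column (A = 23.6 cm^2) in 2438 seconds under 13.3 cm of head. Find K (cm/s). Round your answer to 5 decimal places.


Step 1: K = Q * L / (A * t * h)
Step 2: Numerator = 133.7 * 8.3 = 1109.71
Step 3: Denominator = 23.6 * 2438 * 13.3 = 765239.44
Step 4: K = 1109.71 / 765239.44 = 0.00145 cm/s

0.00145


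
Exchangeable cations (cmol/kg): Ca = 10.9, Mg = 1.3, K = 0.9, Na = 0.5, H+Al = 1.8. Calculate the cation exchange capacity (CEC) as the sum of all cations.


Step 1: CEC = Ca + Mg + K + Na + (H+Al)
Step 2: CEC = 10.9 + 1.3 + 0.9 + 0.5 + 1.8
Step 3: CEC = 15.4 cmol/kg

15.4


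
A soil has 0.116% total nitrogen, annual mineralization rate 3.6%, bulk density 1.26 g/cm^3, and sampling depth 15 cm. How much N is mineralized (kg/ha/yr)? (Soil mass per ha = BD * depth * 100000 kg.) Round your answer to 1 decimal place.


Step 1: Soil mass per ha = BD * depth * 100000 = 1.26 * 15 * 100000 = 1890000 kg
Step 2: Total N pool = soil mass * N%/100 = 1890000 * 0.116/100 = 2192.4 kg/ha
Step 3: N mineralized = N pool * rate%/100 = 2192.4 * 3.6/100 = 78.9 kg/ha/yr

78.9


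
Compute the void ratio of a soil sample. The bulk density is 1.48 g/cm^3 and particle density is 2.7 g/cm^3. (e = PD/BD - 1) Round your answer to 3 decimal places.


Step 1: e = PD / BD - 1
Step 2: e = 2.7 / 1.48 - 1
Step 3: e = 1.82432 - 1
Step 4: e = 0.824

0.824


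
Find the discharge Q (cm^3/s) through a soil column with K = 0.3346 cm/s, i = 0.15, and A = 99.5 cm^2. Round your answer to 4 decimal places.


Step 1: Apply Darcy's law: Q = K * i * A
Step 2: Q = 0.3346 * 0.15 * 99.5
Step 3: Q = 4.9939 cm^3/s

4.9939


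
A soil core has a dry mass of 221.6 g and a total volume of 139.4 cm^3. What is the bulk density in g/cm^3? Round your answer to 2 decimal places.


Step 1: Identify the formula: BD = dry mass / volume
Step 2: Substitute values: BD = 221.6 / 139.4
Step 3: BD = 1.59 g/cm^3

1.59


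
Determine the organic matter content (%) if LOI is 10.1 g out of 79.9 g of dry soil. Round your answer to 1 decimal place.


Step 1: OM% = 100 * LOI / sample mass
Step 2: OM = 100 * 10.1 / 79.9
Step 3: OM = 12.6%

12.6


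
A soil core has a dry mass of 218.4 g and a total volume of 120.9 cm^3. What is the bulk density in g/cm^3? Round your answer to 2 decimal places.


Step 1: Identify the formula: BD = dry mass / volume
Step 2: Substitute values: BD = 218.4 / 120.9
Step 3: BD = 1.81 g/cm^3

1.81


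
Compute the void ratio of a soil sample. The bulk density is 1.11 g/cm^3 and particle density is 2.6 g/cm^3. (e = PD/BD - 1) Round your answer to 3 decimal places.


Step 1: e = PD / BD - 1
Step 2: e = 2.6 / 1.11 - 1
Step 3: e = 2.34234 - 1
Step 4: e = 1.342

1.342


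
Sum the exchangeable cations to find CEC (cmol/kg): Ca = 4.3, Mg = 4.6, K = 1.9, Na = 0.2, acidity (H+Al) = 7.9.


Step 1: CEC = Ca + Mg + K + Na + (H+Al)
Step 2: CEC = 4.3 + 4.6 + 1.9 + 0.2 + 7.9
Step 3: CEC = 18.9 cmol/kg

18.9


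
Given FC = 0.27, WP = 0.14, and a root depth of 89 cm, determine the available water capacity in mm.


Step 1: Available water = (FC - WP) * depth * 10
Step 2: AW = (0.27 - 0.14) * 89 * 10
Step 3: AW = 0.13 * 89 * 10
Step 4: AW = 115.7 mm

115.7


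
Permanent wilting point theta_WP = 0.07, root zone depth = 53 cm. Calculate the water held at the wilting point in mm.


Step 1: Water (mm) = theta_WP * depth * 10
Step 2: Water = 0.07 * 53 * 10
Step 3: Water = 37.1 mm

37.1


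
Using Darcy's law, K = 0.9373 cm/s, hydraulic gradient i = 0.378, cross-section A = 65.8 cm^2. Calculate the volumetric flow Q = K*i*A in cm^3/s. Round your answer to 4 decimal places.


Step 1: Apply Darcy's law: Q = K * i * A
Step 2: Q = 0.9373 * 0.378 * 65.8
Step 3: Q = 23.3129 cm^3/s

23.3129


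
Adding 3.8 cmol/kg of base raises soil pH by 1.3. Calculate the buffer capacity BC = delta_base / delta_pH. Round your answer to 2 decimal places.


Step 1: BC = change in base / change in pH
Step 2: BC = 3.8 / 1.3
Step 3: BC = 2.92 cmol/(kg*pH unit)

2.92


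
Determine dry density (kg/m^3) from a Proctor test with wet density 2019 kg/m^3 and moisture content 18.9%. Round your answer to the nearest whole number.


Step 1: Dry density = wet density / (1 + w/100)
Step 2: Dry density = 2019 / (1 + 18.9/100)
Step 3: Dry density = 2019 / 1.189
Step 4: Dry density = 1698 kg/m^3

1698


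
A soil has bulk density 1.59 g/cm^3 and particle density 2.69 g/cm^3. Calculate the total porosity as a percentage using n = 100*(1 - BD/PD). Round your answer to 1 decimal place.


Step 1: Formula: n = 100 * (1 - BD / PD)
Step 2: n = 100 * (1 - 1.59 / 2.69)
Step 3: n = 100 * (1 - 0.59108)
Step 4: n = 40.9%

40.9


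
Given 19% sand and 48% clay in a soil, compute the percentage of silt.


Step 1: sand + silt + clay = 100%
Step 2: silt = 100 - sand - clay
Step 3: silt = 100 - 19 - 48
Step 4: silt = 33%

33


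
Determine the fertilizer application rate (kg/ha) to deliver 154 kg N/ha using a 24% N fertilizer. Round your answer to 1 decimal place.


Step 1: Fertilizer rate = target N / (N content / 100)
Step 2: Rate = 154 / (24 / 100)
Step 3: Rate = 154 / 0.24
Step 4: Rate = 641.7 kg/ha

641.7


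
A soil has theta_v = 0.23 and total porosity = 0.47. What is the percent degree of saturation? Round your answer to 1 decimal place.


Step 1: S = 100 * theta_v / n
Step 2: S = 100 * 0.23 / 0.47
Step 3: S = 48.9%

48.9


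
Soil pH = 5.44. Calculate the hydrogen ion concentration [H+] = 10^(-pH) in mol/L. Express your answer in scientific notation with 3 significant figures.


Step 1: [H+] = 10^(-pH)
Step 2: [H+] = 10^(-5.44)
Step 3: [H+] = 3.63e-06 mol/L

3.63e-06


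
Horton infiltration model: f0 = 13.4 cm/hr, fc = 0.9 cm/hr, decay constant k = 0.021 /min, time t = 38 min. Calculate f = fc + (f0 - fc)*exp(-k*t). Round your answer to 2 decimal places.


Step 1: f = fc + (f0 - fc) * exp(-k * t)
Step 2: exp(-0.021 * 38) = 0.450229
Step 3: f = 0.9 + (13.4 - 0.9) * 0.450229
Step 4: f = 0.9 + 12.5 * 0.450229
Step 5: f = 6.53 cm/hr

6.53


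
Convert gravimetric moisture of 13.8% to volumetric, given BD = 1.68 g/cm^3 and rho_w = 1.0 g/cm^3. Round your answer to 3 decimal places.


Step 1: theta = (w / 100) * BD / rho_w
Step 2: theta = (13.8 / 100) * 1.68 / 1.0
Step 3: theta = 0.138 * 1.68
Step 4: theta = 0.232

0.232


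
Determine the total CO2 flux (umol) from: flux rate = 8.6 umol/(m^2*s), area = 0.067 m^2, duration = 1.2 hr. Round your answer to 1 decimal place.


Step 1: Convert time to seconds: 1.2 hr * 3600 = 4320.0 s
Step 2: Total = flux * area * time_s
Step 3: Total = 8.6 * 0.067 * 4320.0
Step 4: Total = 2489.2 umol

2489.2


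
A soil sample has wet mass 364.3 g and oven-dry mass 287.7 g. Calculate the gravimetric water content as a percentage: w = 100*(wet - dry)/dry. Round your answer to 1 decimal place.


Step 1: Water mass = wet - dry = 364.3 - 287.7 = 76.6 g
Step 2: w = 100 * water mass / dry mass
Step 3: w = 100 * 76.6 / 287.7 = 26.6%

26.6


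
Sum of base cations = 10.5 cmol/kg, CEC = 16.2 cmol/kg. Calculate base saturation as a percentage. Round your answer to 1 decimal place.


Step 1: BS = 100 * (sum of bases) / CEC
Step 2: BS = 100 * 10.5 / 16.2
Step 3: BS = 64.8%

64.8


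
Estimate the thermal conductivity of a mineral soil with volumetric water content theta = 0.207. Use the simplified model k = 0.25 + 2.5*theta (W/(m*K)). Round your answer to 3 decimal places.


Step 1: k = 0.25 + 2.5 * theta
Step 2: k = 0.25 + 2.5 * 0.207
Step 3: k = 0.25 + 0.518
Step 4: k = 0.768 W/(m*K)

0.768


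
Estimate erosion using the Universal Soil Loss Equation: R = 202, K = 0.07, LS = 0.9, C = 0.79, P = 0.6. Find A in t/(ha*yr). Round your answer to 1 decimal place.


Step 1: A = R * K * LS * C * P
Step 2: R * K = 202 * 0.07 = 14.14
Step 3: (R*K) * LS = 14.14 * 0.9 = 12.726
Step 4: * C * P = 12.726 * 0.79 * 0.6 = 6.0
Step 5: A = 6.0 t/(ha*yr)

6.0


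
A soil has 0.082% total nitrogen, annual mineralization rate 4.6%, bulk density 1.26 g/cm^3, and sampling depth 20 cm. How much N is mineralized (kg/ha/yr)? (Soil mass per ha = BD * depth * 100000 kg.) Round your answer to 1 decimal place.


Step 1: Soil mass per ha = BD * depth * 100000 = 1.26 * 20 * 100000 = 2520000 kg
Step 2: Total N pool = soil mass * N%/100 = 2520000 * 0.082/100 = 2066.4 kg/ha
Step 3: N mineralized = N pool * rate%/100 = 2066.4 * 4.6/100 = 95.1 kg/ha/yr

95.1


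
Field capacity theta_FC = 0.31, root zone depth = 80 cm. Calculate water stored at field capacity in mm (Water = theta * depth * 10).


Step 1: Water (mm) = theta_FC * depth (cm) * 10
Step 2: Water = 0.31 * 80 * 10
Step 3: Water = 248.0 mm

248.0


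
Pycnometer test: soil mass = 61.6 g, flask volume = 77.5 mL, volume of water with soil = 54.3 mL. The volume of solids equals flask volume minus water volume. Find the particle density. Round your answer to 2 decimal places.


Step 1: Volume of solids = flask volume - water volume with soil
Step 2: V_solids = 77.5 - 54.3 = 23.2 mL
Step 3: Particle density = mass / V_solids = 61.6 / 23.2 = 2.66 g/cm^3

2.66


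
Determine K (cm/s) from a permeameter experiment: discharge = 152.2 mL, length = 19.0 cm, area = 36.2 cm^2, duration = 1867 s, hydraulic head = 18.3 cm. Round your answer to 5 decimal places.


Step 1: K = Q * L / (A * t * h)
Step 2: Numerator = 152.2 * 19.0 = 2891.8
Step 3: Denominator = 36.2 * 1867 * 18.3 = 1236812.82
Step 4: K = 2891.8 / 1236812.82 = 0.00234 cm/s

0.00234


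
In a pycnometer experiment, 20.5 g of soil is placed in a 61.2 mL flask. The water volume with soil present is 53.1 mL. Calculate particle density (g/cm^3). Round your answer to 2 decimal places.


Step 1: Volume of solids = flask volume - water volume with soil
Step 2: V_solids = 61.2 - 53.1 = 8.1 mL
Step 3: Particle density = mass / V_solids = 20.5 / 8.1 = 2.53 g/cm^3

2.53


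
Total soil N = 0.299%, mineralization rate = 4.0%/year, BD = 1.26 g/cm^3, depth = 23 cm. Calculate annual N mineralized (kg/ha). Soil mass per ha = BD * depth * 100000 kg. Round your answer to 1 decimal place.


Step 1: Soil mass per ha = BD * depth * 100000 = 1.26 * 23 * 100000 = 2898000 kg
Step 2: Total N pool = soil mass * N%/100 = 2898000 * 0.299/100 = 8665.02 kg/ha
Step 3: N mineralized = N pool * rate%/100 = 8665.02 * 4.0/100 = 346.6 kg/ha/yr

346.6


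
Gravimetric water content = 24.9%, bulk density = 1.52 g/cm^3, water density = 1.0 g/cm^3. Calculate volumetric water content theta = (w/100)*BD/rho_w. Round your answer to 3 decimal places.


Step 1: theta = (w / 100) * BD / rho_w
Step 2: theta = (24.9 / 100) * 1.52 / 1.0
Step 3: theta = 0.249 * 1.52
Step 4: theta = 0.378

0.378


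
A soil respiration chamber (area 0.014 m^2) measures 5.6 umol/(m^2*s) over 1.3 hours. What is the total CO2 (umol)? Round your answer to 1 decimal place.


Step 1: Convert time to seconds: 1.3 hr * 3600 = 4680.0 s
Step 2: Total = flux * area * time_s
Step 3: Total = 5.6 * 0.014 * 4680.0
Step 4: Total = 366.9 umol

366.9


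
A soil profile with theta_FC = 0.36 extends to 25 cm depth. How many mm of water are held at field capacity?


Step 1: Water (mm) = theta_FC * depth (cm) * 10
Step 2: Water = 0.36 * 25 * 10
Step 3: Water = 90.0 mm

90.0


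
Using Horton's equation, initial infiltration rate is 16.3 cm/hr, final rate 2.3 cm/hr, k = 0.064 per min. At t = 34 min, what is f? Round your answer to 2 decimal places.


Step 1: f = fc + (f0 - fc) * exp(-k * t)
Step 2: exp(-0.064 * 34) = 0.113495
Step 3: f = 2.3 + (16.3 - 2.3) * 0.113495
Step 4: f = 2.3 + 14.0 * 0.113495
Step 5: f = 3.89 cm/hr

3.89


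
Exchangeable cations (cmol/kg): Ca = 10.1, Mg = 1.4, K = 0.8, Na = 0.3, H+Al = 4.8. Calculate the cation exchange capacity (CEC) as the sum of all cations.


Step 1: CEC = Ca + Mg + K + Na + (H+Al)
Step 2: CEC = 10.1 + 1.4 + 0.8 + 0.3 + 4.8
Step 3: CEC = 17.4 cmol/kg

17.4


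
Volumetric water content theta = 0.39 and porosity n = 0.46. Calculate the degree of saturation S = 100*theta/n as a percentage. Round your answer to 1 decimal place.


Step 1: S = 100 * theta_v / n
Step 2: S = 100 * 0.39 / 0.46
Step 3: S = 84.8%

84.8


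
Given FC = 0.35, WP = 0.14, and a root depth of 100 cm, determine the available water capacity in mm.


Step 1: Available water = (FC - WP) * depth * 10
Step 2: AW = (0.35 - 0.14) * 100 * 10
Step 3: AW = 0.21 * 100 * 10
Step 4: AW = 210.0 mm

210.0


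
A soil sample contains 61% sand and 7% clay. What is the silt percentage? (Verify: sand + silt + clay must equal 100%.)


Step 1: sand + silt + clay = 100%
Step 2: silt = 100 - sand - clay
Step 3: silt = 100 - 61 - 7
Step 4: silt = 32%

32


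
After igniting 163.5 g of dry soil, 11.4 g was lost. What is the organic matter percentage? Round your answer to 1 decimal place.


Step 1: OM% = 100 * LOI / sample mass
Step 2: OM = 100 * 11.4 / 163.5
Step 3: OM = 7.0%

7.0


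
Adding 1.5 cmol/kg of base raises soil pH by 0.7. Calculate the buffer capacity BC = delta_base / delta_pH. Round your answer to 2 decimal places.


Step 1: BC = change in base / change in pH
Step 2: BC = 1.5 / 0.7
Step 3: BC = 2.14 cmol/(kg*pH unit)

2.14


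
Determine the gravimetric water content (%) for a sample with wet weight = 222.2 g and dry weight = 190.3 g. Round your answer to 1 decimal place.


Step 1: Water mass = wet - dry = 222.2 - 190.3 = 31.9 g
Step 2: w = 100 * water mass / dry mass
Step 3: w = 100 * 31.9 / 190.3 = 16.8%

16.8


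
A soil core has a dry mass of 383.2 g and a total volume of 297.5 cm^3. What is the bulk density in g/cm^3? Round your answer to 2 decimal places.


Step 1: Identify the formula: BD = dry mass / volume
Step 2: Substitute values: BD = 383.2 / 297.5
Step 3: BD = 1.29 g/cm^3

1.29


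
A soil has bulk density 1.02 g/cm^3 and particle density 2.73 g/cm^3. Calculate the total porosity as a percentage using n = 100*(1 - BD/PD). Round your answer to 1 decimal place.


Step 1: Formula: n = 100 * (1 - BD / PD)
Step 2: n = 100 * (1 - 1.02 / 2.73)
Step 3: n = 100 * (1 - 0.37363)
Step 4: n = 62.6%

62.6


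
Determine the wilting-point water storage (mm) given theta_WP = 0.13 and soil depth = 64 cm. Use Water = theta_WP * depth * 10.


Step 1: Water (mm) = theta_WP * depth * 10
Step 2: Water = 0.13 * 64 * 10
Step 3: Water = 83.2 mm

83.2


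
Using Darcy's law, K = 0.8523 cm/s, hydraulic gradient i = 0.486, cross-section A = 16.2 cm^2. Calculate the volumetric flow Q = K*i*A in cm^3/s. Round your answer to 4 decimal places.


Step 1: Apply Darcy's law: Q = K * i * A
Step 2: Q = 0.8523 * 0.486 * 16.2
Step 3: Q = 6.7103 cm^3/s

6.7103


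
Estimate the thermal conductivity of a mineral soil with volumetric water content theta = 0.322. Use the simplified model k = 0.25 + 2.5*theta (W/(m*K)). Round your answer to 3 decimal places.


Step 1: k = 0.25 + 2.5 * theta
Step 2: k = 0.25 + 2.5 * 0.322
Step 3: k = 0.25 + 0.805
Step 4: k = 1.055 W/(m*K)

1.055


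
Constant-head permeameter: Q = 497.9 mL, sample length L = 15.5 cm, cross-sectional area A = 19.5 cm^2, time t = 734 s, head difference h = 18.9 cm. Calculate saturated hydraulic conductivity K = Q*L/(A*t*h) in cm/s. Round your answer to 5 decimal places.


Step 1: K = Q * L / (A * t * h)
Step 2: Numerator = 497.9 * 15.5 = 7717.45
Step 3: Denominator = 19.5 * 734 * 18.9 = 270515.7
Step 4: K = 7717.45 / 270515.7 = 0.02853 cm/s

0.02853


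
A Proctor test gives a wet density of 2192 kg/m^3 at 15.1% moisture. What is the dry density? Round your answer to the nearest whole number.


Step 1: Dry density = wet density / (1 + w/100)
Step 2: Dry density = 2192 / (1 + 15.1/100)
Step 3: Dry density = 2192 / 1.151
Step 4: Dry density = 1904 kg/m^3

1904


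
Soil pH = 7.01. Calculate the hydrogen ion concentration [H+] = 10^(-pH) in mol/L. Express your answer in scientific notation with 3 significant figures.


Step 1: [H+] = 10^(-pH)
Step 2: [H+] = 10^(-7.01)
Step 3: [H+] = 9.77e-08 mol/L

9.77e-08


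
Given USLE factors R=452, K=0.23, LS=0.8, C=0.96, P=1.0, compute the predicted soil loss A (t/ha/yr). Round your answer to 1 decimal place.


Step 1: A = R * K * LS * C * P
Step 2: R * K = 452 * 0.23 = 103.96
Step 3: (R*K) * LS = 103.96 * 0.8 = 83.168
Step 4: * C * P = 83.168 * 0.96 * 1.0 = 79.8
Step 5: A = 79.8 t/(ha*yr)

79.8


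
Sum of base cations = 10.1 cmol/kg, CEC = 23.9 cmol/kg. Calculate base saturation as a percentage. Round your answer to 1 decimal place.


Step 1: BS = 100 * (sum of bases) / CEC
Step 2: BS = 100 * 10.1 / 23.9
Step 3: BS = 42.3%

42.3


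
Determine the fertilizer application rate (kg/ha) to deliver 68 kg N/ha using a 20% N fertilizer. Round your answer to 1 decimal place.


Step 1: Fertilizer rate = target N / (N content / 100)
Step 2: Rate = 68 / (20 / 100)
Step 3: Rate = 68 / 0.2
Step 4: Rate = 340.0 kg/ha

340.0


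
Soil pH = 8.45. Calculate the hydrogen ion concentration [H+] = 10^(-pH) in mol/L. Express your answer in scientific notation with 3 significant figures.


Step 1: [H+] = 10^(-pH)
Step 2: [H+] = 10^(-8.45)
Step 3: [H+] = 3.55e-09 mol/L

3.55e-09


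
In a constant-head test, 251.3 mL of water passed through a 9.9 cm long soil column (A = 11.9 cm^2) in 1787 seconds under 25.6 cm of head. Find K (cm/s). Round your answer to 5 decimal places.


Step 1: K = Q * L / (A * t * h)
Step 2: Numerator = 251.3 * 9.9 = 2487.87
Step 3: Denominator = 11.9 * 1787 * 25.6 = 544391.68
Step 4: K = 2487.87 / 544391.68 = 0.00457 cm/s

0.00457


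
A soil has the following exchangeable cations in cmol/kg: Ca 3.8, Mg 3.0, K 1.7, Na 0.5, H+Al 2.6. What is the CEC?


Step 1: CEC = Ca + Mg + K + Na + (H+Al)
Step 2: CEC = 3.8 + 3.0 + 1.7 + 0.5 + 2.6
Step 3: CEC = 11.6 cmol/kg

11.6


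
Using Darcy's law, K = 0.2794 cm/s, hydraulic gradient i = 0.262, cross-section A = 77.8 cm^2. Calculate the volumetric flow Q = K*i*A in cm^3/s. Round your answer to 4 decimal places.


Step 1: Apply Darcy's law: Q = K * i * A
Step 2: Q = 0.2794 * 0.262 * 77.8
Step 3: Q = 5.6952 cm^3/s

5.6952


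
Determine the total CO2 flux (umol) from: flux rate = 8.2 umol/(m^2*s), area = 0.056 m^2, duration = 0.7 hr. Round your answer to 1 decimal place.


Step 1: Convert time to seconds: 0.7 hr * 3600 = 2520.0 s
Step 2: Total = flux * area * time_s
Step 3: Total = 8.2 * 0.056 * 2520.0
Step 4: Total = 1157.2 umol

1157.2


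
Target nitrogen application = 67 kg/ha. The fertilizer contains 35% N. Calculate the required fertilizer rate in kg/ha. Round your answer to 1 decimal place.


Step 1: Fertilizer rate = target N / (N content / 100)
Step 2: Rate = 67 / (35 / 100)
Step 3: Rate = 67 / 0.35
Step 4: Rate = 191.4 kg/ha

191.4


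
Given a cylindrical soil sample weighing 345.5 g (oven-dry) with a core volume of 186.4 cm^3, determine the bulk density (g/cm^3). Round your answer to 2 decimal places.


Step 1: Identify the formula: BD = dry mass / volume
Step 2: Substitute values: BD = 345.5 / 186.4
Step 3: BD = 1.85 g/cm^3

1.85


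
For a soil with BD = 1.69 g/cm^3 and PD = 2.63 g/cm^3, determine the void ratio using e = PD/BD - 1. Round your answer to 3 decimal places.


Step 1: e = PD / BD - 1
Step 2: e = 2.63 / 1.69 - 1
Step 3: e = 1.55621 - 1
Step 4: e = 0.556

0.556


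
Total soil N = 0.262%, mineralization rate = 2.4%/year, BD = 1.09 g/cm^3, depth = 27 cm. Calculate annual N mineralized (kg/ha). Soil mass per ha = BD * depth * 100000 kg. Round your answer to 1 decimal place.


Step 1: Soil mass per ha = BD * depth * 100000 = 1.09 * 27 * 100000 = 2943000 kg
Step 2: Total N pool = soil mass * N%/100 = 2943000 * 0.262/100 = 7710.66 kg/ha
Step 3: N mineralized = N pool * rate%/100 = 7710.66 * 2.4/100 = 185.1 kg/ha/yr

185.1


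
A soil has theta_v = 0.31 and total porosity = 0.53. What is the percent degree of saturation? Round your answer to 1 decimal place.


Step 1: S = 100 * theta_v / n
Step 2: S = 100 * 0.31 / 0.53
Step 3: S = 58.5%

58.5


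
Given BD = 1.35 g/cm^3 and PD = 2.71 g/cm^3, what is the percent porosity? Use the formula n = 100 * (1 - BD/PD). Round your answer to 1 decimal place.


Step 1: Formula: n = 100 * (1 - BD / PD)
Step 2: n = 100 * (1 - 1.35 / 2.71)
Step 3: n = 100 * (1 - 0.49815)
Step 4: n = 50.2%

50.2


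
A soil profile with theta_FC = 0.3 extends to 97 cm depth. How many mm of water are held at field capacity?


Step 1: Water (mm) = theta_FC * depth (cm) * 10
Step 2: Water = 0.3 * 97 * 10
Step 3: Water = 291.0 mm

291.0


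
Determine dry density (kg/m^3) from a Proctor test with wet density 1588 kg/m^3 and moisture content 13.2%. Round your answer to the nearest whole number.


Step 1: Dry density = wet density / (1 + w/100)
Step 2: Dry density = 1588 / (1 + 13.2/100)
Step 3: Dry density = 1588 / 1.132
Step 4: Dry density = 1403 kg/m^3

1403


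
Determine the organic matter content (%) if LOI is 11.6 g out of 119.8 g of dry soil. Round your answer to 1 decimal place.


Step 1: OM% = 100 * LOI / sample mass
Step 2: OM = 100 * 11.6 / 119.8
Step 3: OM = 9.7%

9.7


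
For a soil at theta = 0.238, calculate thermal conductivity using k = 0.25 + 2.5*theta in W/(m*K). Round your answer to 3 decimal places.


Step 1: k = 0.25 + 2.5 * theta
Step 2: k = 0.25 + 2.5 * 0.238
Step 3: k = 0.25 + 0.595
Step 4: k = 0.845 W/(m*K)

0.845


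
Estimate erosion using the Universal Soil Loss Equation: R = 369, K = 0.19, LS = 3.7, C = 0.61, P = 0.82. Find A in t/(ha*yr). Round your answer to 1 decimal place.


Step 1: A = R * K * LS * C * P
Step 2: R * K = 369 * 0.19 = 70.11
Step 3: (R*K) * LS = 70.11 * 3.7 = 259.407
Step 4: * C * P = 259.407 * 0.61 * 0.82 = 129.8
Step 5: A = 129.8 t/(ha*yr)

129.8


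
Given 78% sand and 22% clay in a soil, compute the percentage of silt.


Step 1: sand + silt + clay = 100%
Step 2: silt = 100 - sand - clay
Step 3: silt = 100 - 78 - 22
Step 4: silt = 0%

0


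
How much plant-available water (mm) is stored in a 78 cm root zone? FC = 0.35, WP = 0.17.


Step 1: Available water = (FC - WP) * depth * 10
Step 2: AW = (0.35 - 0.17) * 78 * 10
Step 3: AW = 0.18 * 78 * 10
Step 4: AW = 140.4 mm

140.4


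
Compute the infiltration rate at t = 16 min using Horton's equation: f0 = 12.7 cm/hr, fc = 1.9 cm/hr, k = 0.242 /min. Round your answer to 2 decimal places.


Step 1: f = fc + (f0 - fc) * exp(-k * t)
Step 2: exp(-0.242 * 16) = 0.020817
Step 3: f = 1.9 + (12.7 - 1.9) * 0.020817
Step 4: f = 1.9 + 10.8 * 0.020817
Step 5: f = 2.12 cm/hr

2.12


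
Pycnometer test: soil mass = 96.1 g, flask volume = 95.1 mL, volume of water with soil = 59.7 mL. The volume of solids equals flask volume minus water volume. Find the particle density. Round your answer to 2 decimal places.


Step 1: Volume of solids = flask volume - water volume with soil
Step 2: V_solids = 95.1 - 59.7 = 35.4 mL
Step 3: Particle density = mass / V_solids = 96.1 / 35.4 = 2.71 g/cm^3

2.71


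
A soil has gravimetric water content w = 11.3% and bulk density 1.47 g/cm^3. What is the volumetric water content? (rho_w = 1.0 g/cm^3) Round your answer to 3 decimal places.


Step 1: theta = (w / 100) * BD / rho_w
Step 2: theta = (11.3 / 100) * 1.47 / 1.0
Step 3: theta = 0.113 * 1.47
Step 4: theta = 0.166

0.166


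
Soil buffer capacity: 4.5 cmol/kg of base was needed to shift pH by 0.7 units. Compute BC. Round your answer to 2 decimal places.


Step 1: BC = change in base / change in pH
Step 2: BC = 4.5 / 0.7
Step 3: BC = 6.43 cmol/(kg*pH unit)

6.43


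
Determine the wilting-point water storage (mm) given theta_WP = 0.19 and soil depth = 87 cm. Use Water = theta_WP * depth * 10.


Step 1: Water (mm) = theta_WP * depth * 10
Step 2: Water = 0.19 * 87 * 10
Step 3: Water = 165.3 mm

165.3


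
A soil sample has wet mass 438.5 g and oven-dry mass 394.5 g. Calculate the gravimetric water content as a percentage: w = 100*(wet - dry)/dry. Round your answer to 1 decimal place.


Step 1: Water mass = wet - dry = 438.5 - 394.5 = 44.0 g
Step 2: w = 100 * water mass / dry mass
Step 3: w = 100 * 44.0 / 394.5 = 11.2%

11.2


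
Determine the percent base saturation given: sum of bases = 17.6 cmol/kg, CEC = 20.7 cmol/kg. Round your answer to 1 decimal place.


Step 1: BS = 100 * (sum of bases) / CEC
Step 2: BS = 100 * 17.6 / 20.7
Step 3: BS = 85.0%

85.0


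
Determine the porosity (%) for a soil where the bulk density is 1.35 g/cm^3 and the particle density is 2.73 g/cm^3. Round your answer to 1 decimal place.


Step 1: Formula: n = 100 * (1 - BD / PD)
Step 2: n = 100 * (1 - 1.35 / 2.73)
Step 3: n = 100 * (1 - 0.49451)
Step 4: n = 50.5%

50.5


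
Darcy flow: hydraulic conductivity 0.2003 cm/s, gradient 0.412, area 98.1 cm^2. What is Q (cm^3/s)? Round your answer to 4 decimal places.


Step 1: Apply Darcy's law: Q = K * i * A
Step 2: Q = 0.2003 * 0.412 * 98.1
Step 3: Q = 8.0956 cm^3/s

8.0956
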